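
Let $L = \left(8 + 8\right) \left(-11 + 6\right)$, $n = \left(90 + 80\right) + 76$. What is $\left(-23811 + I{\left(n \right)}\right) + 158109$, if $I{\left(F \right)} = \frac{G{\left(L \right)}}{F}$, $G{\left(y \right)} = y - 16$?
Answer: $\frac{5506202}{41} \approx 1.343 \cdot 10^{5}$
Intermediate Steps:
$n = 246$ ($n = 170 + 76 = 246$)
$L = -80$ ($L = 16 \left(-5\right) = -80$)
$G{\left(y \right)} = -16 + y$
$I{\left(F \right)} = - \frac{96}{F}$ ($I{\left(F \right)} = \frac{-16 - 80}{F} = - \frac{96}{F}$)
$\left(-23811 + I{\left(n \right)}\right) + 158109 = \left(-23811 - \frac{96}{246}\right) + 158109 = \left(-23811 - \frac{16}{41}\right) + 158109 = - \frac{976267}{41} + 158109 = \frac{5506202}{41}$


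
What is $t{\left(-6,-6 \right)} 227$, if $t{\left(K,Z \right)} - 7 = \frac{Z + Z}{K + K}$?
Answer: $1816$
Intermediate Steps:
$t{\left(K,Z \right)} = 7 + \frac{Z}{K}$ ($t{\left(K,Z \right)} = 7 + \frac{Z + Z}{K + K} = 7 + \frac{2 Z}{2 K} = 7 + 2 Z \frac{1}{2 K} = 7 + \frac{Z}{K}$)
$t{\left(-6,-6 \right)} 227 = \left(7 - \frac{6}{-6}\right) 227 = \left(7 - -1\right) 227 = \left(7 + 1\right) 227 = 8 \cdot 227 = 1816$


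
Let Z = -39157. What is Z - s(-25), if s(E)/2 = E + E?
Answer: -39057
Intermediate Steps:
s(E) = 4*E (s(E) = 2*(E + E) = 2*(2*E) = 4*E)
Z - s(-25) = -39157 - 4*(-25) = -39157 - 1*(-100) = -39157 + 100 = -39057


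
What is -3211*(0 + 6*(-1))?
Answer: 19266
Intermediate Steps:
-3211*(0 + 6*(-1)) = -3211*(0 - 6) = -3211*(-6) = 19266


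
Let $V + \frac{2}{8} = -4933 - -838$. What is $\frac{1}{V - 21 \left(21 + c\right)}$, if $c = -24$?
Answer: $- \frac{4}{16129} \approx -0.000248$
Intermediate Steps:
$V = - \frac{16381}{4}$ ($V = - \frac{1}{4} - 4095 = - \frac{16381}{4} \approx -4095.3$)
$\frac{1}{V - 21 \left(21 + c\right)} = \frac{1}{- \frac{16381}{4} - 21 \left(21 - 24\right)} = \frac{1}{- \frac{16381}{4} - -63} = \frac{1}{- \frac{16381}{4} + 63} = \frac{1}{- \frac{16129}{4}} = - \frac{4}{16129}$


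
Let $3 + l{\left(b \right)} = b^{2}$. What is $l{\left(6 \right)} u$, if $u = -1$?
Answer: $-33$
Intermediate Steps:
$l{\left(b \right)} = -3 + b^{2}$
$l{\left(6 \right)} u = \left(-3 + 6^{2}\right) \left(-1\right) = \left(-3 + 36\right) \left(-1\right) = 33 \left(-1\right) = -33$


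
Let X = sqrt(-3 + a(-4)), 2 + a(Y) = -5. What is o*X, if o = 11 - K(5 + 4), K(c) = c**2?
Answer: -70*I*sqrt(10) ≈ -221.36*I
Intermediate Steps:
a(Y) = -7 (a(Y) = -2 - 5 = -7)
X = I*sqrt(10) (X = sqrt(-3 - 7) = sqrt(-10) = I*sqrt(10) ≈ 3.1623*I)
o = -70 (o = 11 - (5 + 4)**2 = 11 - 1*9**2 = 11 - 1*81 = 11 - 81 = -70)
o*X = -70*I*sqrt(10)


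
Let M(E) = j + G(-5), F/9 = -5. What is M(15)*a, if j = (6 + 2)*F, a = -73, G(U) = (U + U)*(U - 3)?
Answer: 20440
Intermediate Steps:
F = -45 (F = 9*(-5) = -45)
G(U) = 2*U*(-3 + U) (G(U) = (2*U)*(-3 + U) = 2*U*(-3 + U))
j = -360 (j = (6 + 2)*(-45) = 8*(-45) = -360)
M(E) = -280 (M(E) = -360 + 2*(-5)*(-3 - 5) = -360 + 2*(-5)*(-8) = -360 + 80 = -280)
M(15)*a = -280*(-73) = 20440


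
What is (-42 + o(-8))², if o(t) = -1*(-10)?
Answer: 1024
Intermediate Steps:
o(t) = 10
(-42 + o(-8))² = (-42 + 10)² = (-32)² = 1024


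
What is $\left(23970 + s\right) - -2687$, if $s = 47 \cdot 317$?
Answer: $41556$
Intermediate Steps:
$s = 14899$
$\left(23970 + s\right) - -2687 = \left(23970 + 14899\right) - -2687 = 38869 + 2687 = 41556$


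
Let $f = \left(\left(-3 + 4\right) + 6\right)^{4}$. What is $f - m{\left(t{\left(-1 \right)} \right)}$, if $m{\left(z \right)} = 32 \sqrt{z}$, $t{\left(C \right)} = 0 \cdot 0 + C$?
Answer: $2401 - 32 i \approx 2401.0 - 32.0 i$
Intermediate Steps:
$t{\left(C \right)} = C$ ($t{\left(C \right)} = 0 + C = C$)
$f = 2401$ ($f = \left(1 + 6\right)^{4} = 7^{4} = 2401$)
$f - m{\left(t{\left(-1 \right)} \right)} = 2401 - 32 \sqrt{-1} = 2401 - 32 i$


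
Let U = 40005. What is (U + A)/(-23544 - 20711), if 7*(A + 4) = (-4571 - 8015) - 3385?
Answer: -264036/309785 ≈ -0.85232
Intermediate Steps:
A = -15999/7 (A = -4 + ((-4571 - 8015) - 3385)/7 = -4 + (-12586 - 3385)/7 = -4 + (⅐)*(-15971) = -4 - 15971/7 = -15999/7 ≈ -2285.6)
(U + A)/(-23544 - 20711) = (40005 - 15999/7)/(-23544 - 20711) = (264036/7)/(-44255) = (264036/7)*(-1/44255) = -264036/309785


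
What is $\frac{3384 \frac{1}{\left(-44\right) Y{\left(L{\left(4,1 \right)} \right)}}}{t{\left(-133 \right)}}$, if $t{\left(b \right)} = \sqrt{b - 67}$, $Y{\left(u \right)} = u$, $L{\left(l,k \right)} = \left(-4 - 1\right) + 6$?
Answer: $\frac{423 i \sqrt{2}}{110} \approx 5.4383 i$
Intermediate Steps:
$L{\left(l,k \right)} = 1$ ($L{\left(l,k \right)} = -5 + 6 = 1$)
$t{\left(b \right)} = \sqrt{-67 + b}$
$\frac{3384 \frac{1}{\left(-44\right) Y{\left(L{\left(4,1 \right)} \right)}}}{t{\left(-133 \right)}} = \frac{3384 \frac{1}{\left(-44\right) 1}}{\sqrt{-67 - 133}} = \frac{3384 \frac{1}{-44}}{\sqrt{-200}} = \frac{3384 \left(- \frac{1}{44}\right)}{10 i \sqrt{2}} = - \frac{846 \left(- \frac{i \sqrt{2}}{20}\right)}{11} = \frac{423 i \sqrt{2}}{110}$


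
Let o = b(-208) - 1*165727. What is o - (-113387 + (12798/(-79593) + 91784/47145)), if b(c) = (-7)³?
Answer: -9414048695617/178686285 ≈ -52685.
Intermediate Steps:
b(c) = -343
o = -166070 (o = -343 - 1*165727 = -343 - 165727 = -166070)
o - (-113387 + (12798/(-79593) + 91784/47145)) = -166070 - (-113387 + (12798/(-79593) + 91784/47145)) = -166070 - (-113387 + (12798*(-1/79593) + 91784*(1/47145))) = -166070 - (-113387 + (-4266/26531 + 13112/6735)) = -166070 - (-113387 + 319142962/178686285) = -166070 - 1*(-20260382654333/178686285) = -166070 + 20260382654333/178686285 = -9414048695617/178686285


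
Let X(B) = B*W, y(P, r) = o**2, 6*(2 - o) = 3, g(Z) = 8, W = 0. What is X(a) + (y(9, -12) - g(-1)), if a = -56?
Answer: -23/4 ≈ -5.7500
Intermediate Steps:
o = 3/2 (o = 2 - 1/6*3 = 2 - 1/2 = 3/2 ≈ 1.5000)
y(P, r) = 9/4 (y(P, r) = (3/2)**2 = 9/4)
X(B) = 0 (X(B) = B*0 = 0)
X(a) + (y(9, -12) - g(-1)) = 0 + (9/4 - 1*8) = 0 + (9/4 - 8) = 0 - 23/4 = -23/4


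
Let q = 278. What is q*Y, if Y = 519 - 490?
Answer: 8062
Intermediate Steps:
Y = 29
q*Y = 278*29 = 8062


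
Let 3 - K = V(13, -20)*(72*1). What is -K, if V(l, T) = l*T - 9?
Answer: -19371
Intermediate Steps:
V(l, T) = -9 + T*l (V(l, T) = T*l - 9 = -9 + T*l)
K = 19371 (K = 3 - (-9 - 20*13)*72*1 = 3 - (-9 - 260)*72 = 3 - (-269)*72 = 3 - 1*(-19368) = 3 + 19368 = 19371)
-K = -1*19371 = -19371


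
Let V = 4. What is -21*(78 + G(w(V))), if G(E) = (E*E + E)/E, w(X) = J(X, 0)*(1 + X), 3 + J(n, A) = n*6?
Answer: -3864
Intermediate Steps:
J(n, A) = -3 + 6*n (J(n, A) = -3 + n*6 = -3 + 6*n)
w(X) = (1 + X)*(-3 + 6*X) (w(X) = (-3 + 6*X)*(1 + X) = (1 + X)*(-3 + 6*X))
G(E) = (E + E²)/E (G(E) = (E² + E)/E = (E + E²)/E)
-21*(78 + G(w(V))) = -21*(78 + (1 + 3*(1 + 4)*(-1 + 2*4))) = -21*(78 + (1 + 3*5*(-1 + 8))) = -21*(78 + (1 + 3*5*7)) = -21*(78 + (1 + 105)) = -21*(78 + 106) = -21*184 = -3864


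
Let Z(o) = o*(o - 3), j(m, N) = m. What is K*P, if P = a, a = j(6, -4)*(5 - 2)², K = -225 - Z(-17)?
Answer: -30510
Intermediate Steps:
Z(o) = o*(-3 + o)
K = -565 (K = -225 - (-17)*(-3 - 17) = -225 - (-17)*(-20) = -225 - 1*340 = -225 - 340 = -565)
a = 54 (a = 6*(5 - 2)² = 6*3² = 6*9 = 54)
P = 54
K*P = -565*54 = -30510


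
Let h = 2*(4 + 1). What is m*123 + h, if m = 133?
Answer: 16369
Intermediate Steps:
h = 10 (h = 2*5 = 10)
m*123 + h = 133*123 + 10 = 16359 + 10 = 16369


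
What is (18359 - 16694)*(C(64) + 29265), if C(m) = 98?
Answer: 48889395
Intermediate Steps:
(18359 - 16694)*(C(64) + 29265) = (18359 - 16694)*(98 + 29265) = 1665*29363 = 48889395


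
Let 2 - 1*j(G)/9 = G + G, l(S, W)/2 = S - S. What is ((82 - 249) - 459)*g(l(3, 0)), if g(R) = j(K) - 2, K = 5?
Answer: 46324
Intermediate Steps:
l(S, W) = 0 (l(S, W) = 2*(S - S) = 2*0 = 0)
j(G) = 18 - 18*G (j(G) = 18 - 9*(G + G) = 18 - 18*G)
g(R) = -74 (g(R) = (18 - 18*5) - 2 = (18 - 90) - 2 = -72 - 2 = -74)
((82 - 249) - 459)*g(l(3, 0)) = ((82 - 249) - 459)*(-74) = (-167 - 459)*(-74) = -626*(-74) = 46324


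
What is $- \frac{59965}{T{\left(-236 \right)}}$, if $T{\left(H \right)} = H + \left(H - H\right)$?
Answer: $\frac{59965}{236} \approx 254.09$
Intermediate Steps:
$T{\left(H \right)} = H$ ($T{\left(H \right)} = H + 0 = H$)
$- \frac{59965}{T{\left(-236 \right)}} = - \frac{59965}{-236} = \left(-59965\right) \left(- \frac{1}{236}\right) = \frac{59965}{236}$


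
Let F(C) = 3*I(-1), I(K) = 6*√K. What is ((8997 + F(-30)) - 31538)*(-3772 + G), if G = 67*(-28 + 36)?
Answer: 72942676 - 58248*I ≈ 7.2943e+7 - 58248.0*I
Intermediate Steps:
F(C) = 18*I (F(C) = 3*(6*√(-1)) = 3*(6*I) = 18*I)
G = 536 (G = 67*8 = 536)
((8997 + F(-30)) - 31538)*(-3772 + G) = ((8997 + 18*I) - 31538)*(-3772 + 536) = (-22541 + 18*I)*(-3236) = 72942676 - 58248*I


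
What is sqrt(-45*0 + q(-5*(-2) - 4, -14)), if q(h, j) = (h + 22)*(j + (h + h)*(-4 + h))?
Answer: 2*sqrt(70) ≈ 16.733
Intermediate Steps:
q(h, j) = (22 + h)*(j + 2*h*(-4 + h)) (q(h, j) = (22 + h)*(j + (2*h)*(-4 + h)) = (22 + h)*(j + 2*h*(-4 + h)))
sqrt(-45*0 + q(-5*(-2) - 4, -14)) = sqrt(-45*0 + (-176*(-5*(-2) - 4) + 2*(-5*(-2) - 4)**3 + 22*(-14) + 36*(-5*(-2) - 4)**2 + (-5*(-2) - 4)*(-14))) = sqrt(0 + (-176*(10 - 4) + 2*(10 - 4)**3 - 308 + 36*(10 - 4)**2 + (10 - 4)*(-14))) = sqrt(0 + (-176*6 + 2*6**3 - 308 + 36*6**2 + 6*(-14))) = sqrt(0 + (-1056 + 2*216 - 308 + 36*36 - 84)) = sqrt(0 + (-1056 + 432 - 308 + 1296 - 84)) = sqrt(0 + 280) = sqrt(280) = 2*sqrt(70)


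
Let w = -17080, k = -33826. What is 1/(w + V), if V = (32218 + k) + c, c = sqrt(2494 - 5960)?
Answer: -9344/174622405 - I*sqrt(3466)/349244810 ≈ -5.351e-5 - 1.6857e-7*I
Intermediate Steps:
c = I*sqrt(3466) (c = sqrt(-3466) = I*sqrt(3466) ≈ 58.873*I)
V = -1608 + I*sqrt(3466) (V = (32218 - 33826) + I*sqrt(3466) = -1608 + I*sqrt(3466) ≈ -1608.0 + 58.873*I)
1/(w + V) = 1/(-17080 + (-1608 + I*sqrt(3466))) = 1/(-18688 + I*sqrt(3466))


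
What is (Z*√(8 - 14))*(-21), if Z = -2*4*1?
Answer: 168*I*√6 ≈ 411.51*I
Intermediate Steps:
Z = -8 (Z = -8*1 = -8)
(Z*√(8 - 14))*(-21) = -8*√(8 - 14)*(-21) = -8*I*√6*(-21) = 168*I*√6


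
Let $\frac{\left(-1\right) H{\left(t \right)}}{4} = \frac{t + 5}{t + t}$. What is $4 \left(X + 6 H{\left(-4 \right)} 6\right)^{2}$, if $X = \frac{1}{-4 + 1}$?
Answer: $\frac{11236}{9} \approx 1248.4$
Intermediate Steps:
$H{\left(t \right)} = - \frac{2 \left(5 + t\right)}{t}$ ($H{\left(t \right)} = - 4 \frac{t + 5}{t + t} = - 4 \frac{5 + t}{2 t} = - \frac{2 \left(5 + t\right)}{t}$)
$X = - \frac{1}{3}$ ($X = \frac{1}{-3} = - \frac{1}{3} \approx -0.33333$)
$4 \left(X + 6 H{\left(-4 \right)} 6\right)^{2} = 4 \left(- \frac{1}{3} + 6 \left(-2 - \frac{10}{-4}\right) 6\right)^{2} = 4 \left(- \frac{1}{3} + 6 \left(-2 - - \frac{5}{2}\right) 6\right)^{2} = 4 \left(- \frac{1}{3} + 6 \left(-2 + \frac{5}{2}\right) 6\right)^{2} = 4 \left(- \frac{1}{3} + 6 \cdot \frac{1}{2} \cdot 6\right)^{2} = 4 \left(- \frac{1}{3} + 3 \cdot 6\right)^{2} = 4 \left(- \frac{1}{3} + 18\right)^{2} = 4 \left(\frac{53}{3}\right)^{2} = 4 \cdot \frac{2809}{9} = \frac{11236}{9}$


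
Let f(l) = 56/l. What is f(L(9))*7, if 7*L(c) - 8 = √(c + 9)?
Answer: 10976/23 - 4116*√2/23 ≈ 224.13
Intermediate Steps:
L(c) = 8/7 + √(9 + c)/7 (L(c) = 8/7 + √(c + 9)/7 = 8/7 + √(9 + c)/7)
f(L(9))*7 = (56/(8/7 + √(9 + 9)/7))*7 = (56/(8/7 + √18/7))*7 = (56/(8/7 + (3*√2)/7))*7 = (56/(8/7 + 3*√2/7))*7 = 392/(8/7 + 3*√2/7)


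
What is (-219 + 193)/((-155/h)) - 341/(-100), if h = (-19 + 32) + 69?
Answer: 53211/3100 ≈ 17.165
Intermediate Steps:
h = 82 (h = 13 + 69 = 82)
(-219 + 193)/((-155/h)) - 341/(-100) = (-219 + 193)/((-155/82)) - 341/(-100) = -26/((-155*1/82)) - 341*(-1/100) = -26/(-155/82) + 341/100 = -26*(-82/155) + 341/100 = 2132/155 + 341/100 = 53211/3100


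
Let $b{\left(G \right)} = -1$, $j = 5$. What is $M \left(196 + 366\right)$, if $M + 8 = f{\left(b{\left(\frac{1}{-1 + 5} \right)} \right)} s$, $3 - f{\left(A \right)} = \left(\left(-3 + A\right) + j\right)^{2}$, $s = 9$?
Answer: $5620$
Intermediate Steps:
$f{\left(A \right)} = 3 - \left(2 + A\right)^{2}$ ($f{\left(A \right)} = 3 - \left(\left(-3 + A\right) + 5\right)^{2} = 3 - \left(2 + A\right)^{2}$)
$M = 10$ ($M = -8 + \left(3 - \left(2 - 1\right)^{2}\right) 9 = -8 + \left(3 - 1^{2}\right) 9 = -8 + \left(3 - 1\right) 9 = -8 + 2 \cdot 9 = -8 + 18 = 10$)
$M \left(196 + 366\right) = 10 \left(196 + 366\right) = 10 \cdot 562 = 5620$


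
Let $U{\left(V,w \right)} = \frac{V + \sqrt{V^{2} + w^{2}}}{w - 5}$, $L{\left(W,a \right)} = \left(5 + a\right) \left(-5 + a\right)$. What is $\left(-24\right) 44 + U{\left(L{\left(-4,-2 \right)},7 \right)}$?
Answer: $- \frac{2133}{2} + \frac{7 \sqrt{10}}{2} \approx -1055.4$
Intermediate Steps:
$L{\left(W,a \right)} = \left(-5 + a\right) \left(5 + a\right)$
$U{\left(V,w \right)} = \frac{V + \sqrt{V^{2} + w^{2}}}{-5 + w}$
$\left(-24\right) 44 + U{\left(L{\left(-4,-2 \right)},7 \right)} = \left(-24\right) 44 + \frac{\left(-25 + \left(-2\right)^{2}\right) + \sqrt{\left(-25 + \left(-2\right)^{2}\right)^{2} + 7^{2}}}{-5 + 7} = -1056 + \frac{\left(-25 + 4\right) + \sqrt{\left(-25 + 4\right)^{2} + 49}}{2} = -1056 + \frac{-21 + \sqrt{\left(-21\right)^{2} + 49}}{2} = -1056 + \frac{-21 + \sqrt{441 + 49}}{2} = -1056 + \frac{-21 + \sqrt{490}}{2} = -1056 + \frac{-21 + 7 \sqrt{10}}{2} = -1056 - \left(\frac{21}{2} - \frac{7 \sqrt{10}}{2}\right) = - \frac{2133}{2} + \frac{7 \sqrt{10}}{2}$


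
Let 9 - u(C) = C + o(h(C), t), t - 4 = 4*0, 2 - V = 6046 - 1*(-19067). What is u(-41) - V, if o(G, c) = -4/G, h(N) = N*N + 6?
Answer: 42446611/1687 ≈ 25161.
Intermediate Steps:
V = -25111 (V = 2 - (6046 - 1*(-19067)) = 2 - (6046 + 19067) = 2 - 1*25113 = 2 - 25113 = -25111)
h(N) = 6 + N**2 (h(N) = N**2 + 6 = 6 + N**2)
t = 4 (t = 4 + 4*0 = 4 + 0 = 4)
u(C) = 9 - C + 4/(6 + C**2) (u(C) = 9 - (C - 4/(6 + C**2)) = 9 + (-C + 4/(6 + C**2)) = 9 - C + 4/(6 + C**2))
u(-41) - V = (4 + (6 + (-41)**2)*(9 - 1*(-41)))/(6 + (-41)**2) - 1*(-25111) = (4 + (6 + 1681)*(9 + 41))/(6 + 1681) + 25111 = (4 + 1687*50)/1687 + 25111 = (4 + 84350)/1687 + 25111 = (1/1687)*84354 + 25111 = 84354/1687 + 25111 = 42446611/1687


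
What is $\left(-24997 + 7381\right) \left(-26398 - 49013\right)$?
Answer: $1328440176$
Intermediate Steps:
$\left(-24997 + 7381\right) \left(-26398 - 49013\right) = \left(-17616\right) \left(-75411\right) = 1328440176$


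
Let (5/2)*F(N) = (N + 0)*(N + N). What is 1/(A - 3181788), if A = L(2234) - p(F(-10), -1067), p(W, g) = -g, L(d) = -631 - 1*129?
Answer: -1/3183615 ≈ -3.1411e-7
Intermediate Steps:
F(N) = 4*N²/5 (F(N) = 2*((N + 0)*(N + N))/5 = 2*(N*(2*N))/5 = 2*(2*N²)/5 = 4*N²/5)
L(d) = -760 (L(d) = -631 - 129 = -760)
A = -1827 (A = -760 - (-1)*(-1067) = -760 - 1*1067 = -760 - 1067 = -1827)
1/(A - 3181788) = 1/(-1827 - 3181788) = 1/(-3183615) = -1/3183615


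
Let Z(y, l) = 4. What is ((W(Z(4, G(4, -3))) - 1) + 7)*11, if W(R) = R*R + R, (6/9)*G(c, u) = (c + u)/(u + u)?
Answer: 286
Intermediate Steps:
G(c, u) = 3*(c + u)/(4*u) (G(c, u) = 3*((c + u)/(u + u))/2 = 3*((c + u)/((2*u)))/2 = 3*((c + u)*(1/(2*u)))/2 = 3*((c + u)/(2*u))/2 = 3*(c + u)/(4*u))
W(R) = R + R² (W(R) = R² + R = R + R²)
((W(Z(4, G(4, -3))) - 1) + 7)*11 = ((4*(1 + 4) - 1) + 7)*11 = ((4*5 - 1) + 7)*11 = ((20 - 1) + 7)*11 = (19 + 7)*11 = 26*11 = 286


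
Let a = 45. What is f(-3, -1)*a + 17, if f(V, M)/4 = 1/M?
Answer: -163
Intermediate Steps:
f(V, M) = 4/M
f(-3, -1)*a + 17 = (4/(-1))*45 + 17 = (4*(-1))*45 + 17 = -4*45 + 17 = -180 + 17 = -163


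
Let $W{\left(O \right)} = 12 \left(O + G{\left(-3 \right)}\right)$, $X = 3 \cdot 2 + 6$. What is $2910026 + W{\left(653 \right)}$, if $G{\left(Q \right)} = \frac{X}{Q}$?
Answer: $2917814$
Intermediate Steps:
$X = 12$ ($X = 6 + 6 = 12$)
$G{\left(Q \right)} = \frac{12}{Q}$
$W{\left(O \right)} = -48 + 12 O$ ($W{\left(O \right)} = 12 \left(O + \frac{12}{-3}\right) = 12 \left(O + 12 \left(- \frac{1}{3}\right)\right) = 12 \left(O - 4\right) = 12 \left(-4 + O\right) = -48 + 12 O$)
$2910026 + W{\left(653 \right)} = 2910026 + \left(-48 + 12 \cdot 653\right) = 2910026 + \left(-48 + 7836\right) = 2910026 + 7788 = 2917814$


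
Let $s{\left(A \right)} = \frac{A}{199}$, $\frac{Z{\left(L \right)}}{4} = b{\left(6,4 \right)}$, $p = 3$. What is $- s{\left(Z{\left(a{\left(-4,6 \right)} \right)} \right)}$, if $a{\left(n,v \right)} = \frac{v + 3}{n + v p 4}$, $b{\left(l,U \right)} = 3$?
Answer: $- \frac{12}{199} \approx -0.060301$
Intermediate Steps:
$a{\left(n,v \right)} = \frac{3 + v}{n + 12 v}$ ($a{\left(n,v \right)} = \frac{v + 3}{n + v 3 \cdot 4} = \frac{3 + v}{n + 3 v 4} = \frac{3 + v}{n + 12 v}$)
$Z{\left(L \right)} = 12$ ($Z{\left(L \right)} = 4 \cdot 3 = 12$)
$s{\left(A \right)} = \frac{A}{199}$ ($s{\left(A \right)} = A \frac{1}{199} = \frac{A}{199}$)
$- s{\left(Z{\left(a{\left(-4,6 \right)} \right)} \right)} = - \frac{12}{199}$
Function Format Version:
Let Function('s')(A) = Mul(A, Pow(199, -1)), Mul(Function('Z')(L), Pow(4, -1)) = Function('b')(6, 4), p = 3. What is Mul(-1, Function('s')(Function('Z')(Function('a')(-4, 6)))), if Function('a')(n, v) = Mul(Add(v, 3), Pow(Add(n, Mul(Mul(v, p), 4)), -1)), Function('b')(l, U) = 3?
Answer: Rational(-12, 199) ≈ -0.060301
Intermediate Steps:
Function('a')(n, v) = Mul(Pow(Add(n, Mul(12, v)), -1), Add(3, v)) (Function('a')(n, v) = Mul(Add(v, 3), Pow(Add(n, Mul(Mul(v, 3), 4)), -1)) = Mul(Add(3, v), Pow(Add(n, Mul(Mul(3, v), 4)), -1)) = Mul(Add(3, v), Pow(Add(n, Mul(12, v)), -1)) = Mul(Pow(Add(n, Mul(12, v)), -1), Add(3, v)))
Function('Z')(L) = 12 (Function('Z')(L) = Mul(4, 3) = 12)
Function('s')(A) = Mul(Rational(1, 199), A) (Function('s')(A) = Mul(A, Rational(1, 199)) = Mul(Rational(1, 199), A))
Mul(-1, Function('s')(Function('Z')(Function('a')(-4, 6)))) = Mul(-1, Mul(Rational(1, 199), 12)) = Mul(-1, Rational(12, 199)) = Rational(-12, 199)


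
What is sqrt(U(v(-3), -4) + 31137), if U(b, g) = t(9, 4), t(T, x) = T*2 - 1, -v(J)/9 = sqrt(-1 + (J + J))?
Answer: sqrt(31154) ≈ 176.50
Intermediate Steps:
v(J) = -9*sqrt(-1 + 2*J) (v(J) = -9*sqrt(-1 + (J + J)) = -9*sqrt(-1 + 2*J))
t(T, x) = -1 + 2*T (t(T, x) = 2*T - 1 = -1 + 2*T)
U(b, g) = 17 (U(b, g) = -1 + 2*9 = -1 + 18 = 17)
sqrt(U(v(-3), -4) + 31137) = sqrt(17 + 31137) = sqrt(31154)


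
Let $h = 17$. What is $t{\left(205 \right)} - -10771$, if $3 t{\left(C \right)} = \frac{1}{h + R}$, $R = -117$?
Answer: $\frac{3231299}{300} \approx 10771.0$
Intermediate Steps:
$t{\left(C \right)} = - \frac{1}{300}$ ($t{\left(C \right)} = \frac{1}{3 \left(17 - 117\right)} = \frac{1}{3 \left(-100\right)} = \frac{1}{3} \left(- \frac{1}{100}\right) = - \frac{1}{300}$)
$t{\left(205 \right)} - -10771 = - \frac{1}{300} - -10771 = - \frac{1}{300} + 10771 = \frac{3231299}{300}$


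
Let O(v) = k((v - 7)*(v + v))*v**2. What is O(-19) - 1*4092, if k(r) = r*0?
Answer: -4092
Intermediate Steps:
k(r) = 0
O(v) = 0 (O(v) = 0*v**2 = 0)
O(-19) - 1*4092 = 0 - 1*4092 = 0 - 4092 = -4092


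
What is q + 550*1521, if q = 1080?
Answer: 837630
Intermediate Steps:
q + 550*1521 = 1080 + 550*1521 = 1080 + 836550 = 837630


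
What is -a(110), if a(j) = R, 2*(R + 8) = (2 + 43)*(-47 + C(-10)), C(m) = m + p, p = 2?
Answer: 2491/2 ≈ 1245.5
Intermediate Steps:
C(m) = 2 + m (C(m) = m + 2 = 2 + m)
R = -2491/2 (R = -8 + ((2 + 43)*(-47 + (2 - 10)))/2 = -8 + (45*(-47 - 8))/2 = -8 + (45*(-55))/2 = -8 + (½)*(-2475) = -8 - 2475/2 = -2491/2 ≈ -1245.5)
a(j) = -2491/2
-a(110) = -1*(-2491/2) = 2491/2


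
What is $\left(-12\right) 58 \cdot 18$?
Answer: $-12528$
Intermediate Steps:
$\left(-12\right) 58 \cdot 18 = \left(-696\right) 18 = -12528$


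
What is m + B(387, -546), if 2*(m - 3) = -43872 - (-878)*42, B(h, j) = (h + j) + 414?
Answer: -3240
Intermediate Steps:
B(h, j) = 414 + h + j
m = -3495 (m = 3 + (-43872 - (-878)*42)/2 = 3 + (-43872 - 1*(-36876))/2 = 3 + (-43872 + 36876)/2 = 3 + (½)*(-6996) = 3 - 3498 = -3495)
m + B(387, -546) = -3495 + (414 + 387 - 546) = -3495 + 255 = -3240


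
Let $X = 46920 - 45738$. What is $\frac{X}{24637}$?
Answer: $\frac{1182}{24637} \approx 0.047977$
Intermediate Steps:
$X = 1182$ ($X = 46920 - 45738 = 1182$)
$\frac{X}{24637} = \frac{1182}{24637}$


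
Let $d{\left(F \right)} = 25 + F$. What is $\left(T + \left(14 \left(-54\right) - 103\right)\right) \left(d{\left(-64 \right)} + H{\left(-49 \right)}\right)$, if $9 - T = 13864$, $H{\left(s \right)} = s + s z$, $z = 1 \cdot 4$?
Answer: $4178776$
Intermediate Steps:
$z = 4$
$H{\left(s \right)} = 5 s$ ($H{\left(s \right)} = s + s 4 = s + 4 s = 5 s$)
$T = -13855$ ($T = 9 - 13864 = -13855$)
$\left(T + \left(14 \left(-54\right) - 103\right)\right) \left(d{\left(-64 \right)} + H{\left(-49 \right)}\right) = \left(-13855 + \left(14 \left(-54\right) - 103\right)\right) \left(\left(25 - 64\right) + 5 \left(-49\right)\right) = \left(-13855 - 859\right) \left(-39 - 245\right) = \left(-13855 - 859\right) \left(-284\right) = \left(-14714\right) \left(-284\right) = 4178776$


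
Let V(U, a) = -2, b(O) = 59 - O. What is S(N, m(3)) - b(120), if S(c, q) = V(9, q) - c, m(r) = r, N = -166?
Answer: 225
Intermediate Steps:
S(c, q) = -2 - c
S(N, m(3)) - b(120) = (-2 - 1*(-166)) - (59 - 1*120) = (-2 + 166) - (59 - 120) = 164 - 1*(-61) = 164 + 61 = 225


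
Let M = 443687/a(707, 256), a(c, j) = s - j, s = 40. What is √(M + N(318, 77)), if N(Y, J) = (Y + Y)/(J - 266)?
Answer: I*√130657674/252 ≈ 45.359*I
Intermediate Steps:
a(c, j) = 40 - j
N(Y, J) = 2*Y/(-266 + J) (N(Y, J) = (2*Y)/(-266 + J) = 2*Y/(-266 + J))
M = -443687/216 (M = 443687/(40 - 1*256) = 443687/(40 - 256) = 443687/(-216) = 443687*(-1/216) = -443687/216 ≈ -2054.1)
√(M + N(318, 77)) = √(-443687/216 + 2*318/(-266 + 77)) = √(-443687/216 + 2*318/(-189)) = √(-443687/216 + 2*318*(-1/189)) = √(-443687/216 - 212/63) = √(-3110897/1512) = I*√130657674/252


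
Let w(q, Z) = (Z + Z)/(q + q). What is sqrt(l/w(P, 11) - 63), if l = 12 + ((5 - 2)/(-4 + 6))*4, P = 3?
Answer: 3*I*sqrt(781)/11 ≈ 7.6217*I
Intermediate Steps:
w(q, Z) = Z/q (w(q, Z) = (2*Z)/((2*q)) = (2*Z)*(1/(2*q)) = Z/q)
l = 18 (l = 12 + (3/2)*4 = 12 + 6 = 18)
sqrt(l/w(P, 11) - 63) = sqrt(18/((11/3)) - 63) = sqrt(18/((11*(1/3))) - 63) = sqrt(18/(11/3) - 63) = sqrt(18*(3/11) - 63) = sqrt(54/11 - 63) = sqrt(-639/11) = 3*I*sqrt(781)/11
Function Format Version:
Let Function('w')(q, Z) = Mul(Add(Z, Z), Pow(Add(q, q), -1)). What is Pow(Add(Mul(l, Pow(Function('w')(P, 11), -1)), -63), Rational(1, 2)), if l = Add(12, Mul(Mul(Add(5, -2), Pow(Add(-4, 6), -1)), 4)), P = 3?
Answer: Mul(Rational(3, 11), I, Pow(781, Rational(1, 2))) ≈ Mul(7.6217, I)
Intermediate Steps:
Function('w')(q, Z) = Mul(Z, Pow(q, -1)) (Function('w')(q, Z) = Mul(Mul(2, Z), Pow(Mul(2, q), -1)) = Mul(Mul(2, Z), Mul(Rational(1, 2), Pow(q, -1))) = Mul(Z, Pow(q, -1)))
l = 18 (l = Add(12, Mul(Mul(3, Pow(2, -1)), 4)) = Add(12, Mul(Mul(3, Rational(1, 2)), 4)) = Add(12, Mul(Rational(3, 2), 4)) = Add(12, 6) = 18)
Pow(Add(Mul(l, Pow(Function('w')(P, 11), -1)), -63), Rational(1, 2)) = Pow(Add(Mul(18, Pow(Mul(11, Pow(3, -1)), -1)), -63), Rational(1, 2)) = Pow(Add(Mul(18, Pow(Mul(11, Rational(1, 3)), -1)), -63), Rational(1, 2)) = Pow(Add(Mul(18, Pow(Rational(11, 3), -1)), -63), Rational(1, 2)) = Pow(Add(Mul(18, Rational(3, 11)), -63), Rational(1, 2)) = Pow(Add(Rational(54, 11), -63), Rational(1, 2)) = Pow(Rational(-639, 11), Rational(1, 2)) = Mul(Rational(3, 11), I, Pow(781, Rational(1, 2)))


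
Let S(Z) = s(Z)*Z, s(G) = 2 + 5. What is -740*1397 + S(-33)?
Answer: -1034011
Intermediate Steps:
s(G) = 7
S(Z) = 7*Z
-740*1397 + S(-33) = -740*1397 + 7*(-33) = -1033780 - 231 = -1034011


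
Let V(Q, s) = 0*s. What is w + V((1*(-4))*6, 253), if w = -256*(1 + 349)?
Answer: -89600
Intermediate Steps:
V(Q, s) = 0
w = -89600 (w = -256*350 = -89600)
w + V((1*(-4))*6, 253) = -89600 + 0 = -89600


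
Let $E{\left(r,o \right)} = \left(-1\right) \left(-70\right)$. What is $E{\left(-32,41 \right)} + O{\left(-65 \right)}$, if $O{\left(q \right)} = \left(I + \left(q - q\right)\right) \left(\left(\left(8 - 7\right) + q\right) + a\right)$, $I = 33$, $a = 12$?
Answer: $-1646$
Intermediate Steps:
$E{\left(r,o \right)} = 70$
$O{\left(q \right)} = 429 + 33 q$ ($O{\left(q \right)} = \left(33 + \left(q - q\right)\right) \left(\left(\left(8 - 7\right) + q\right) + 12\right) = \left(33 + 0\right) \left(\left(1 + q\right) + 12\right) = 33 \left(13 + q\right) = 429 + 33 q$)
$E{\left(-32,41 \right)} + O{\left(-65 \right)} = 70 + \left(429 + 33 \left(-65\right)\right) = 70 + \left(429 - 2145\right) = 70 - 1716 = -1646$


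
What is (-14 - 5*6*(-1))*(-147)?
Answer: -2352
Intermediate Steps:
(-14 - 5*6*(-1))*(-147) = (-14 - 30*(-1))*(-147) = (-14 + 30)*(-147) = 16*(-147) = -2352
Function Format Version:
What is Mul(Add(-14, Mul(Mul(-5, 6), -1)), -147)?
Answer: -2352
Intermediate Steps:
Mul(Add(-14, Mul(Mul(-5, 6), -1)), -147) = Mul(Add(-14, Mul(-30, -1)), -147) = Mul(Add(-14, 30), -147) = Mul(16, -147) = -2352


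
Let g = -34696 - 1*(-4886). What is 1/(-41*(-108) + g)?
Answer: -1/25382 ≈ -3.9398e-5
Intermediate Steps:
g = -29810 (g = -34696 + 4886 = -29810)
1/(-41*(-108) + g) = 1/(-41*(-108) - 29810) = 1/(4428 - 29810) = 1/(-25382) = -1/25382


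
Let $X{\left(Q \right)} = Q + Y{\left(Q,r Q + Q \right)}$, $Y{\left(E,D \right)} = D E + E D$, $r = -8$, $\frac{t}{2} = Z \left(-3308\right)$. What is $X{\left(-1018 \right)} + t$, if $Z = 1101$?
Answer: $-21793770$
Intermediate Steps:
$t = -7284216$ ($t = 2 \cdot 1101 \left(-3308\right) = 2 \left(-3642108\right) = -7284216$)
$Y{\left(E,D \right)} = 2 D E$ ($Y{\left(E,D \right)} = D E + D E = 2 D E$)
$X{\left(Q \right)} = Q - 14 Q^{2}$ ($X{\left(Q \right)} = Q + 2 \left(- 8 Q + Q\right) Q = Q + 2 \left(- 7 Q\right) Q = Q - 14 Q^{2}$)
$X{\left(-1018 \right)} + t = - 1018 \left(1 - -14252\right) - 7284216 = - 1018 \left(1 + 14252\right) - 7284216 = \left(-1018\right) 14253 - 7284216 = -14509554 - 7284216 = -21793770$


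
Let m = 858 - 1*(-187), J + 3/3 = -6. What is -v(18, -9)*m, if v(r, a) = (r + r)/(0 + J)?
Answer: 37620/7 ≈ 5374.3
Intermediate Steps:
J = -7 (J = -1 - 6 = -7)
m = 1045 (m = 858 + 187 = 1045)
v(r, a) = -2*r/7 (v(r, a) = (r + r)/(0 - 7) = (2*r)/(-7) = (2*r)*(-⅐) = -2*r/7)
-v(18, -9)*m = -(-2/7*18)*1045 = -(-36)*1045/7 = -1*(-37620/7) = 37620/7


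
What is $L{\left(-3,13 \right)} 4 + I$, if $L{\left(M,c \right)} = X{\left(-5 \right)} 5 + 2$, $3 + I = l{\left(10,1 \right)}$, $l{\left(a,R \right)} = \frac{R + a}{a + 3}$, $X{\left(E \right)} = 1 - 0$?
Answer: $\frac{336}{13} \approx 25.846$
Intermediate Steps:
$X{\left(E \right)} = 1$ ($X{\left(E \right)} = 1 + 0 = 1$)
$l{\left(a,R \right)} = \frac{R + a}{3 + a}$
$I = - \frac{28}{13}$ ($I = -3 + \frac{1 + 10}{3 + 10} = -3 + \frac{1}{13} \cdot 11 = -3 + \frac{11}{13} = - \frac{28}{13} \approx -2.1538$)
$L{\left(M,c \right)} = 7$ ($L{\left(M,c \right)} = 1 \cdot 5 + 2 = 5 + 2 = 7$)
$L{\left(-3,13 \right)} 4 + I = 7 \cdot 4 - \frac{28}{13} = 28 - \frac{28}{13} = \frac{336}{13}$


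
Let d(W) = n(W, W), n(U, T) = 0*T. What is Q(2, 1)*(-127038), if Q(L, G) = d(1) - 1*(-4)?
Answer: -508152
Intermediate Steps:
n(U, T) = 0
d(W) = 0
Q(L, G) = 4 (Q(L, G) = 0 - 1*(-4) = 0 + 4 = 4)
Q(2, 1)*(-127038) = 4*(-127038) = -508152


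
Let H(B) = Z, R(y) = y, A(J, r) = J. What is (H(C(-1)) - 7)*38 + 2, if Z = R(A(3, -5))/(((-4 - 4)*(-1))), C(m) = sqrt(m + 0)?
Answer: -999/4 ≈ -249.75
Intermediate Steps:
C(m) = sqrt(m)
Z = 3/8 (Z = 3/(((-4 - 4)*(-1))) = 3/((-8*(-1))) = 3/8 ≈ 0.37500)
H(B) = 3/8
(H(C(-1)) - 7)*38 + 2 = (3/8 - 7)*38 + 2 = -53/8*38 + 2 = -1007/4 + 2 = -999/4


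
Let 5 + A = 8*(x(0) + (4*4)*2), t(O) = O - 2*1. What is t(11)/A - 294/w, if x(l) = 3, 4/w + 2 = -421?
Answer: 17099793/550 ≈ 31091.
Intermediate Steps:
w = -4/423 (w = 4/(-2 - 421) = 4/(-423) = 4*(-1/423) = -4/423 ≈ -0.0094563)
t(O) = -2 + O (t(O) = O - 2 = -2 + O)
A = 275 (A = -5 + 8*(3 + (4*4)*2) = -5 + 8*(3 + 16*2) = -5 + 8*(3 + 32) = -5 + 8*35 = -5 + 280 = 275)
t(11)/A - 294/w = (-2 + 11)/275 - 294/(-4/423) = 9*(1/275) - 294*(-423/4) = 9/275 + 62181/2 = 17099793/550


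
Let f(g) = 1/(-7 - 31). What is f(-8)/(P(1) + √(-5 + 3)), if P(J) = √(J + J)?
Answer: -√2*(1 - I)/152 ≈ -0.009304 + 0.009304*I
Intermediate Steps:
f(g) = -1/38 (f(g) = 1/(-38) = -1/38)
P(J) = √2*√J (P(J) = √(2*J) = √2*√J)
f(-8)/(P(1) + √(-5 + 3)) = -1/(38*(√2*√1 + √(-5 + 3))) = -1/(38*(√2*1 + √(-2))) = -1/(38*(√2 + I*√2))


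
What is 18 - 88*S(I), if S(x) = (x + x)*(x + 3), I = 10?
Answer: -22862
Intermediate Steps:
S(x) = 2*x*(3 + x) (S(x) = (2*x)*(3 + x) = 2*x*(3 + x))
18 - 88*S(I) = 18 - 176*10*(3 + 10) = 18 - 176*10*13 = 18 - 88*260 = 18 - 22880 = -22862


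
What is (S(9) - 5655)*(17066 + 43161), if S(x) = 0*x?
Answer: -340583685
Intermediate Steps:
S(x) = 0
(S(9) - 5655)*(17066 + 43161) = (0 - 5655)*(17066 + 43161) = -5655*60227 = -340583685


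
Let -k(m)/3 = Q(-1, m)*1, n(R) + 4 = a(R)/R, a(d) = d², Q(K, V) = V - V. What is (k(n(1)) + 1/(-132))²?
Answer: 1/17424 ≈ 5.7392e-5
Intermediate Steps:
Q(K, V) = 0
n(R) = -4 + R (n(R) = -4 + R²/R = -4 + R)
k(m) = 0 (k(m) = -0 = -3*0 = 0)
(k(n(1)) + 1/(-132))² = (0 + 1/(-132))² = (0 - 1/132)² = (-1/132)² = 1/17424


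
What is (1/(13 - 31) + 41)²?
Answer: 543169/324 ≈ 1676.4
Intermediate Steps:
(1/(13 - 31) + 41)² = (1/(-18) + 41)² = (-1/18 + 41)² = (737/18)² = 543169/324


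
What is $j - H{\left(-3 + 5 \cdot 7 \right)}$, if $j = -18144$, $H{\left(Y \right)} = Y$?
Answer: $-18176$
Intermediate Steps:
$j - H{\left(-3 + 5 \cdot 7 \right)} = -18144 - \left(-3 + 5 \cdot 7\right) = -18144 - \left(-3 + 35\right) = -18144 - 32 = -18176$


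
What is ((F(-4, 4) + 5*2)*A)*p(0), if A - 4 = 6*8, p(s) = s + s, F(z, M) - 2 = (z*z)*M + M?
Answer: 0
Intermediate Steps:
F(z, M) = 2 + M + M*z**2 (F(z, M) = 2 + ((z*z)*M + M) = 2 + (z**2*M + M) = 2 + (M*z**2 + M) = 2 + (M + M*z**2) = 2 + M + M*z**2)
p(s) = 2*s
A = 52 (A = 4 + 6*8 = 4 + 48 = 52)
((F(-4, 4) + 5*2)*A)*p(0) = (((2 + 4 + 4*(-4)**2) + 5*2)*52)*(2*0) = (((2 + 4 + 4*16) + 10)*52)*0 = (((2 + 4 + 64) + 10)*52)*0 = ((70 + 10)*52)*0 = (80*52)*0 = 4160*0 = 0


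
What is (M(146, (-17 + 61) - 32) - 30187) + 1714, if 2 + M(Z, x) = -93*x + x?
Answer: -29579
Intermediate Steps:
M(Z, x) = -2 - 92*x (M(Z, x) = -2 + (-93*x + x) = -2 - 92*x)
(M(146, (-17 + 61) - 32) - 30187) + 1714 = ((-2 - 92*((-17 + 61) - 32)) - 30187) + 1714 = ((-2 - 92*(44 - 32)) - 30187) + 1714 = ((-2 - 92*12) - 30187) + 1714 = ((-2 - 1104) - 30187) + 1714 = (-1106 - 30187) + 1714 = -31293 + 1714 = -29579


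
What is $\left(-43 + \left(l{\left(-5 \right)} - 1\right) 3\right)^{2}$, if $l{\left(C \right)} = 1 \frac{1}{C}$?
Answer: $\frac{54289}{25} \approx 2171.6$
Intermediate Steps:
$l{\left(C \right)} = \frac{1}{C}$
$\left(-43 + \left(l{\left(-5 \right)} - 1\right) 3\right)^{2} = \left(-43 + \left(\frac{1}{-5} - 1\right) 3\right)^{2} = \left(-43 + \left(- \frac{1}{5} - 1\right) 3\right)^{2} = \left(-43 - \frac{18}{5}\right)^{2} = \left(- \frac{233}{5}\right)^{2} = \frac{54289}{25}$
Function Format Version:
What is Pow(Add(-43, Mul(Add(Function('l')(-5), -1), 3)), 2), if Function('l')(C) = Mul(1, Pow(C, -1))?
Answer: Rational(54289, 25) ≈ 2171.6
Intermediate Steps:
Function('l')(C) = Pow(C, -1)
Pow(Add(-43, Mul(Add(Function('l')(-5), -1), 3)), 2) = Pow(Add(-43, Mul(Add(Pow(-5, -1), -1), 3)), 2) = Pow(Add(-43, Mul(Add(Rational(-1, 5), -1), 3)), 2) = Pow(Add(-43, Mul(Rational(-6, 5), 3)), 2) = Pow(Add(-43, Rational(-18, 5)), 2) = Pow(Rational(-233, 5), 2) = Rational(54289, 25)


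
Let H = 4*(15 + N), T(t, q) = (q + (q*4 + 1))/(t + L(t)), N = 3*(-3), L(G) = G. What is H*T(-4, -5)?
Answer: 72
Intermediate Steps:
N = -9
T(t, q) = (1 + 5*q)/(2*t) (T(t, q) = (q + (q*4 + 1))/(t + t) = (q + (4*q + 1))/((2*t)) = (q + (1 + 4*q))*(1/(2*t)) = (1 + 5*q)*(1/(2*t)) = (1 + 5*q)/(2*t))
H = 24 (H = 4*(15 - 9) = 4*6 = 24)
H*T(-4, -5) = 24*((1/2)*(1 + 5*(-5))/(-4)) = 24*((1/2)*(-1/4)*(1 - 25)) = 24*((1/2)*(-1/4)*(-24)) = 24*3 = 72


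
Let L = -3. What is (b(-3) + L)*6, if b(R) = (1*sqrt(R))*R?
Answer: -18 - 18*I*sqrt(3) ≈ -18.0 - 31.177*I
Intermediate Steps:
b(R) = R**(3/2) (b(R) = sqrt(R)*R = R**(3/2))
(b(-3) + L)*6 = ((-3)**(3/2) - 3)*6 = (-3*I*sqrt(3) - 3)*6 = (-3 - 3*I*sqrt(3))*6 = -18 - 18*I*sqrt(3)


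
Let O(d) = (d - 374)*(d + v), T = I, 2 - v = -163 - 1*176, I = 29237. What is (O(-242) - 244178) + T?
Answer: -275925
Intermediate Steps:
v = 341 (v = 2 - (-163 - 1*176) = 2 - (-163 - 176) = 2 - 1*(-339) = 2 + 339 = 341)
T = 29237
O(d) = (-374 + d)*(341 + d) (O(d) = (d - 374)*(d + 341) = (-374 + d)*(341 + d))
(O(-242) - 244178) + T = ((-127534 + (-242)² - 33*(-242)) - 244178) + 29237 = ((-127534 + 58564 + 7986) - 244178) + 29237 = (-60984 - 244178) + 29237 = -305162 + 29237 = -275925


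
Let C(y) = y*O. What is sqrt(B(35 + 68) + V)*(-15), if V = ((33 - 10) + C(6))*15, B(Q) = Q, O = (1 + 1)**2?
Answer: -30*sqrt(202) ≈ -426.38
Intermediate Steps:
O = 4 (O = 2**2 = 4)
C(y) = 4*y (C(y) = y*4 = 4*y)
V = 705 (V = ((33 - 10) + 4*6)*15 = (23 + 24)*15 = 47*15 = 705)
sqrt(B(35 + 68) + V)*(-15) = sqrt((35 + 68) + 705)*(-15) = sqrt(103 + 705)*(-15) = sqrt(808)*(-15) = (2*sqrt(202))*(-15) = -30*sqrt(202)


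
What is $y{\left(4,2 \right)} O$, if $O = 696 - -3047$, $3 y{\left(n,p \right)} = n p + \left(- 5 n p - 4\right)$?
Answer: $-44916$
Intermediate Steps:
$y{\left(n,p \right)} = - \frac{4}{3} - \frac{4 n p}{3}$ ($y{\left(n,p \right)} = \frac{n p + \left(- 5 n p - 4\right)}{3} = \frac{n p - \left(4 + 5 n p\right)}{3} = \frac{-4 - 4 n p}{3} = - \frac{4}{3} - \frac{4 n p}{3}$)
$O = 3743$ ($O = 696 + 3047 = 3743$)
$y{\left(4,2 \right)} O = \left(- \frac{4}{3} - \frac{16}{3} \cdot 2\right) 3743 = \left(- \frac{4}{3} - \frac{32}{3}\right) 3743 = \left(-12\right) 3743 = -44916$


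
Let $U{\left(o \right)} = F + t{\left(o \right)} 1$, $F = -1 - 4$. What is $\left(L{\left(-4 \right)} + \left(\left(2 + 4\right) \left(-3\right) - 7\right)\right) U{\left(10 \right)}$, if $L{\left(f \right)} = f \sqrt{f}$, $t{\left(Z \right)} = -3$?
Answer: $200 + 64 i \approx 200.0 + 64.0 i$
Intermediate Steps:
$F = -5$
$L{\left(f \right)} = f^{\frac{3}{2}}$
$U{\left(o \right)} = -8$ ($U{\left(o \right)} = -5 - 3 = -8$)
$\left(L{\left(-4 \right)} + \left(\left(2 + 4\right) \left(-3\right) - 7\right)\right) U{\left(10 \right)} = \left(\left(-4\right)^{\frac{3}{2}} + \left(\left(2 + 4\right) \left(-3\right) - 7\right)\right) \left(-8\right) = \left(- 8 i + \left(6 \left(-3\right) - 7\right)\right) \left(-8\right) = \left(- 8 i - 25\right) \left(-8\right) = \left(-25 - 8 i\right) \left(-8\right) = 200 + 64 i$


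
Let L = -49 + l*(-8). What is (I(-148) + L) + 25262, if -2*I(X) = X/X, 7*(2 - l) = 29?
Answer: 353215/14 ≈ 25230.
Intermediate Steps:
l = -15/7 (l = 2 - ⅐*29 = 2 - 29/7 = -15/7 ≈ -2.1429)
I(X) = -½ (I(X) = -X/(2*X) = -½*1 = -½)
L = -223/7 (L = -49 - 15/7*(-8) = -49 + 120/7 = -223/7 ≈ -31.857)
(I(-148) + L) + 25262 = (-½ - 223/7) + 25262 = -453/14 + 25262 = 353215/14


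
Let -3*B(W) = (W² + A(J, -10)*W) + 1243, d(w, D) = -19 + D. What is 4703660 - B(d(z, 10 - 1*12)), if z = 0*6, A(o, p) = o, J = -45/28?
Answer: 56450791/12 ≈ 4.7042e+6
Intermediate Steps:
J = -45/28 (J = -45*1/28 = -45/28 ≈ -1.6071)
z = 0
B(W) = -1243/3 - W²/3 + 15*W/28 (B(W) = -((W² - 45*W/28) + 1243)/3 = -(1243 + W² - 45*W/28)/3 = -1243/3 - W²/3 + 15*W/28)
4703660 - B(d(z, 10 - 1*12)) = 4703660 - (-1243/3 - (-19 + (10 - 1*12))²/3 + 15*(-19 + (10 - 1*12))/28) = 4703660 - (-1243/3 - (-19 + (10 - 12))²/3 + 15*(-19 + (10 - 12))/28) = 4703660 - (-1243/3 - (-19 - 2)²/3 + 15*(-19 - 2)/28) = 4703660 - (-1243/3 - ⅓*(-21)² + (15/28)*(-21)) = 4703660 - (-1243/3 - ⅓*441 - 45/4) = 4703660 - (-1243/3 - 147 - 45/4) = 4703660 - 1*(-6871/12) = 4703660 + 6871/12 = 56450791/12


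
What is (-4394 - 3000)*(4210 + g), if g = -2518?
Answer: -12510648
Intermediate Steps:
(-4394 - 3000)*(4210 + g) = (-4394 - 3000)*(4210 - 2518) = -7394*1692 = -12510648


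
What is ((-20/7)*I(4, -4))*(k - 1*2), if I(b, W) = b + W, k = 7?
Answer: 0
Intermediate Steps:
I(b, W) = W + b
((-20/7)*I(4, -4))*(k - 1*2) = ((-20/7)*(-4 + 4))*(7 - 1*2) = (-20*⅐*0)*(7 - 2) = -20/7*0*5 = 0*5 = 0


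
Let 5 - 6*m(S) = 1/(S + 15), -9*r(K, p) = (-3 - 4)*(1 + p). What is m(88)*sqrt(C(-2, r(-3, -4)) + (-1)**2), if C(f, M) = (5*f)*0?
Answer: 257/309 ≈ 0.83172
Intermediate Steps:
r(K, p) = 7/9 + 7*p/9 (r(K, p) = -(-3 - 4)*(1 + p)/9 = -(-7)*(1 + p)/9 = -(-7 - 7*p)/9 = 7/9 + 7*p/9)
C(f, M) = 0
m(S) = 5/6 - 1/(6*(15 + S)) (m(S) = 5/6 - 1/(6*(S + 15)) = 5/6 - 1/(6*(15 + S)))
m(88)*sqrt(C(-2, r(-3, -4)) + (-1)**2) = ((74 + 5*88)/(6*(15 + 88)))*sqrt(0 + (-1)**2) = ((1/6)*(74 + 440)/103)*sqrt(0 + 1) = ((1/6)*(1/103)*514)*sqrt(1) = (257/309)*1 = 257/309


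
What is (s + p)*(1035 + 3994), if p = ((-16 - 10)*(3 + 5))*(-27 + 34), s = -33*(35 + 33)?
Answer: -18607300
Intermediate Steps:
s = -2244 (s = -33*68 = -2244)
p = -1456 (p = -26*8*7 = -208*7 = -1456)
(s + p)*(1035 + 3994) = (-2244 - 1456)*(1035 + 3994) = -3700*5029 = -18607300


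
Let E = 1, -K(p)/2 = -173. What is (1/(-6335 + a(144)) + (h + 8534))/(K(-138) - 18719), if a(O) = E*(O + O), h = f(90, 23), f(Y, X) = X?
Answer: -51744178/111101531 ≈ -0.46574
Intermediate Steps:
h = 23
K(p) = 346 (K(p) = -2*(-173) = 346)
a(O) = 2*O (a(O) = 1*(O + O) = 1*(2*O) = 2*O)
(1/(-6335 + a(144)) + (h + 8534))/(K(-138) - 18719) = (1/(-6335 + 2*144) + (23 + 8534))/(346 - 18719) = (1/(-6335 + 288) + 8557)/(-18373) = (1/(-6047) + 8557)*(-1/18373) = (-1/6047 + 8557)*(-1/18373) = (51744178/6047)*(-1/18373) = -51744178/111101531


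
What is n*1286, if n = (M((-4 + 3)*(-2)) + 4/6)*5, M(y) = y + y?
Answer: 90020/3 ≈ 30007.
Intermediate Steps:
M(y) = 2*y
n = 70/3 (n = (2*((-4 + 3)*(-2)) + 4/6)*5 = (2*(-1*(-2)) + 4*(⅙))*5 = (2*2 + ⅔)*5 = (4 + ⅔)*5 = (14/3)*5 = 70/3 ≈ 23.333)
n*1286 = (70/3)*1286 = 90020/3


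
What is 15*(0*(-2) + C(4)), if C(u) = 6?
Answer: 90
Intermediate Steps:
15*(0*(-2) + C(4)) = 15*(0*(-2) + 6) = 15*(0 + 6) = 15*6 = 90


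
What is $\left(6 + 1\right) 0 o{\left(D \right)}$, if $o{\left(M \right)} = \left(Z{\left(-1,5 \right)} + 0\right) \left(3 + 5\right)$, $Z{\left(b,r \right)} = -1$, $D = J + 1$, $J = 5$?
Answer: $0$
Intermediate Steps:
$D = 6$ ($D = 5 + 1 = 6$)
$o{\left(M \right)} = -8$ ($o{\left(M \right)} = \left(-1 + 0\right) \left(3 + 5\right) = \left(-1\right) 8 = -8$)
$\left(6 + 1\right) 0 o{\left(D \right)} = \left(6 + 1\right) 0 \left(-8\right) = 7 \cdot 0 \left(-8\right) = 0 \left(-8\right) = 0$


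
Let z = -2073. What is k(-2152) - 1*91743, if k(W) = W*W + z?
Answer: 4537288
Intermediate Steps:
k(W) = -2073 + W**2 (k(W) = W*W - 2073 = W**2 - 2073 = -2073 + W**2)
k(-2152) - 1*91743 = (-2073 + (-2152)**2) - 1*91743 = (-2073 + 4631104) - 91743 = 4629031 - 91743 = 4537288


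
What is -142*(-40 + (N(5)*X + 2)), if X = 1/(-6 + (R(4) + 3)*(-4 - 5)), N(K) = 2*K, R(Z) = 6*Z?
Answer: 1345024/249 ≈ 5401.7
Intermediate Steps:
X = -1/249 (X = 1/(-6 + (6*4 + 3)*(-4 - 5)) = 1/(-6 + (24 + 3)*(-9)) = 1/(-6 + 27*(-9)) = 1/(-6 - 243) = 1/(-249) = -1/249 ≈ -0.0040161)
-142*(-40 + (N(5)*X + 2)) = -142*(-40 + ((2*5)*(-1/249) + 2)) = -142*(-40 + (10*(-1/249) + 2)) = -142*(-40 + (-10/249 + 2)) = -142*(-40 + 488/249) = -142*(-9472/249) = 1345024/249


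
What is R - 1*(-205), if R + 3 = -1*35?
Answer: 167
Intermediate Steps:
R = -38 (R = -3 - 1*35 = -3 - 35 = -38)
R - 1*(-205) = -38 - 1*(-205) = -38 + 205 = 167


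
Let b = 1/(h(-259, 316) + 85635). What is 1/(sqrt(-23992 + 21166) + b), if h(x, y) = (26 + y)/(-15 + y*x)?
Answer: 573831190773657/138869729370797877670435 - 147420094873451355387*I*sqrt(314)/138869729370797877670435 ≈ 4.1322e-9 - 0.018811*I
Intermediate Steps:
h(x, y) = (26 + y)/(-15 + x*y)
b = 81859/7009995123 (b = 1/((26 + 316)/(-15 - 259*316) + 85635) = 1/(342/(-15 - 81844) + 85635) = 1/(342/(-81859) + 85635) = 1/(-1/81859*342 + 85635) = 1/(-342/81859 + 85635) = 1/(7009995123/81859) = 81859/7009995123 ≈ 1.1677e-5)
1/(sqrt(-23992 + 21166) + b) = 1/(sqrt(-23992 + 21166) + 81859/7009995123) = 1/(sqrt(-2826) + 81859/7009995123) = 1/(3*I*sqrt(314) + 81859/7009995123) = 1/(81859/7009995123 + 3*I*sqrt(314))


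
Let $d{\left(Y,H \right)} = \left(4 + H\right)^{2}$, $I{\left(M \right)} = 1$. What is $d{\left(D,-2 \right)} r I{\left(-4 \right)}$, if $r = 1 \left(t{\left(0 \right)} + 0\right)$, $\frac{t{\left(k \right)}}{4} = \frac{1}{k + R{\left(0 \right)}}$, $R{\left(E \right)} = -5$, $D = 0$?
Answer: $- \frac{16}{5} \approx -3.2$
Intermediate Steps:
$t{\left(k \right)} = \frac{4}{-5 + k}$ ($t{\left(k \right)} = \frac{4}{k - 5} = \frac{4}{-5 + k}$)
$r = - \frac{4}{5}$ ($r = 1 \left(\frac{4}{-5 + 0} + 0\right) = 1 \left(\frac{4}{-5} + 0\right) = 1 \left(4 \left(- \frac{1}{5}\right) + 0\right) = 1 \left(- \frac{4}{5} + 0\right) = 1 \left(- \frac{4}{5}\right) = - \frac{4}{5} \approx -0.8$)
$d{\left(D,-2 \right)} r I{\left(-4 \right)} = \left(4 - 2\right)^{2} \left(- \frac{4}{5}\right) 1 = 2^{2} \left(- \frac{4}{5}\right) 1 = 4 \left(- \frac{4}{5}\right) 1 = \left(- \frac{16}{5}\right) 1 = - \frac{16}{5}$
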